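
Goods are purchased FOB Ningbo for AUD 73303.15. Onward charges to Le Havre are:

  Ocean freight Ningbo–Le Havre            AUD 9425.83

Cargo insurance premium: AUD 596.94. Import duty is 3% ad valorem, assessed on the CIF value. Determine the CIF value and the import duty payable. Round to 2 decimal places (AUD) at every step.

CIF = FOB price + freight + insurance
CIF = 73303.15 + 9425.83 + 596.94 = 83325.92
Import duty = 83325.92 × 3% = 2499.78

CIF value: AUD 83325.92; import duty: AUD 2499.78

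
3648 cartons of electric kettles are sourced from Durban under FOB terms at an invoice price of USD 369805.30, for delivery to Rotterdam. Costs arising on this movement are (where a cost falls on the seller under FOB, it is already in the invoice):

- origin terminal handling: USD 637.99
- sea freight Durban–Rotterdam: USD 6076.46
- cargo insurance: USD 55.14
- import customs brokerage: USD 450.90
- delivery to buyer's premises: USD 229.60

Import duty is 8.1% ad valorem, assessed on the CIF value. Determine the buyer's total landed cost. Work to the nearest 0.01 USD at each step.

Total landed cost: USD 407068.29

FOB: the seller bears costs until goods are on board at the origin port; the buyer bears freight, insurance and all costs thereafter.
Already in the invoice (seller's account under FOB): origin terminal — exclude.
CIF value = FOB price + freight + insurance = 369805.30 + 6076.46 + 55.14 = 375936.90
Import duty = 375936.90 × 8.1% = 30450.89
Buyer bears: freight 6076.46 + insurance 55.14 + brokerage 450.90 + delivery 229.60 + duty 30450.89 = 37262.99
Landed cost = invoice 369805.30 + 37262.99 = 407068.29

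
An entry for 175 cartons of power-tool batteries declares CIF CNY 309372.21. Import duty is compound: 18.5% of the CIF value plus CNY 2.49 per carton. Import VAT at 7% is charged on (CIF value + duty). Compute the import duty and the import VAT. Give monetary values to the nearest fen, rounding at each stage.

Ad valorem component: 309372.21 × 18.5% = 57233.86
Specific component: 175 × 2.49 = 435.75
Import duty = 57233.86 + 435.75 = 57669.61
VAT base = CIF + duty = 309372.21 + 57669.61 = 367041.82
Import VAT = 367041.82 × 7% = 25692.93

Import duty: CNY 57669.61; import VAT: CNY 25692.93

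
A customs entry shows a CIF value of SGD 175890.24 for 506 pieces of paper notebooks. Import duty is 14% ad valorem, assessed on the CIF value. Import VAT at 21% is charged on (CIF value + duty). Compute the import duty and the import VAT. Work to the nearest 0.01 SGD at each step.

Import duty = 175890.24 × 14% = 24624.63
VAT base = CIF + duty = 175890.24 + 24624.63 = 200514.87
Import VAT = 200514.87 × 21% = 42108.12

Import duty: SGD 24624.63; import VAT: SGD 42108.12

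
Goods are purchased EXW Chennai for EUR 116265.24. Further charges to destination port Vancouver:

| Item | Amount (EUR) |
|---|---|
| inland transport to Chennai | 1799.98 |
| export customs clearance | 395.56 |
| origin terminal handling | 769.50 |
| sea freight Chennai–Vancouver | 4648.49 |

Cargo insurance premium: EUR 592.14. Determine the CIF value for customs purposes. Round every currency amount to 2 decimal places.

CIF value: EUR 124470.91

CIF = EXW price + pre-shipment costs + freight + insurance
CIF = 116265.24 + 1799.98 + 395.56 + 769.50 + 4648.49 + 592.14 = 124470.91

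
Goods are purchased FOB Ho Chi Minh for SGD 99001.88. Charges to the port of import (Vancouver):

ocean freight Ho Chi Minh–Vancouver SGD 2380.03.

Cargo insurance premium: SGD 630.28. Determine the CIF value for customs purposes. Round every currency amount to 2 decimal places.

CIF value: SGD 102012.19

CIF = FOB price + freight + insurance
CIF = 99001.88 + 2380.03 + 630.28 = 102012.19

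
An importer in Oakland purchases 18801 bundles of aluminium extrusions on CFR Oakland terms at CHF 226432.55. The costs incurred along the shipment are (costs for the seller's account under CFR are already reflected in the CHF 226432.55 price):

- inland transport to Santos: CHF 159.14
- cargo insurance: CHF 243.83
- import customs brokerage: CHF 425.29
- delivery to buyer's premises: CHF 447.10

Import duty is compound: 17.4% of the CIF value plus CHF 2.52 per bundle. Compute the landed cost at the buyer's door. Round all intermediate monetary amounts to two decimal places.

CFR: the seller pays costs through ocean freight to the destination port, but not insurance.
Already in the invoice (seller's account under CFR): inland to port — exclude.
CIF value = CFR price + insurance = 226432.55 + 243.83 = 226676.38
Ad valorem component: 226676.38 × 17.4% = 39441.69
Specific component: 18801 × 2.52 = 47378.52
Import duty = 39441.69 + 47378.52 = 86820.21
Buyer bears: insurance 243.83 + brokerage 425.29 + delivery 447.10 + duty 86820.21 = 87936.43
Landed cost = invoice 226432.55 + 87936.43 = 314368.98

Total landed cost: CHF 314368.98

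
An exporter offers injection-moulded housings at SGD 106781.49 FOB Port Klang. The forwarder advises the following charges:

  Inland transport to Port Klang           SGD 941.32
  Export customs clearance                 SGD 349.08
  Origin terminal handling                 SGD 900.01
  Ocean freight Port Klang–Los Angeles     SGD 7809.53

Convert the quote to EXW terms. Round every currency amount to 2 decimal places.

Not relevant to the conversion: freight — on the buyer under both terms; not part of either seller's price.
From FOB to EXW, the seller no longer bears: inland to port, export clearance, origin terminal.
EXW price = 106781.49 − 941.32 − 349.08 − 900.01 = 104591.08

EXW price: SGD 104591.08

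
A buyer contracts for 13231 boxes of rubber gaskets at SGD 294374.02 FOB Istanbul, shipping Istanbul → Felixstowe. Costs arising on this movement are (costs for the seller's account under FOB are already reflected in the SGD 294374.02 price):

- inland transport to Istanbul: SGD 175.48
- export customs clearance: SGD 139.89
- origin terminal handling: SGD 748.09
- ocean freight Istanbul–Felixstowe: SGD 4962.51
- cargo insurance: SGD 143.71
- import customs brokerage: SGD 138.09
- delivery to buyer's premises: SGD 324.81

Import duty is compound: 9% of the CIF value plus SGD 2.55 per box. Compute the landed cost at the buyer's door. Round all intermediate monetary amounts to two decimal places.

FOB: the seller bears costs until goods are on board at the origin port; the buyer bears freight, insurance and all costs thereafter.
Already in the invoice (seller's account under FOB): inland to port, export clearance, origin terminal — exclude.
CIF value = FOB price + freight + insurance = 294374.02 + 4962.51 + 143.71 = 299480.24
Ad valorem component: 299480.24 × 9% = 26953.22
Specific component: 13231 × 2.55 = 33739.05
Import duty = 26953.22 + 33739.05 = 60692.27
Buyer bears: freight 4962.51 + insurance 143.71 + brokerage 138.09 + delivery 324.81 + duty 60692.27 = 66261.39
Landed cost = invoice 294374.02 + 66261.39 = 360635.41

Total landed cost: SGD 360635.41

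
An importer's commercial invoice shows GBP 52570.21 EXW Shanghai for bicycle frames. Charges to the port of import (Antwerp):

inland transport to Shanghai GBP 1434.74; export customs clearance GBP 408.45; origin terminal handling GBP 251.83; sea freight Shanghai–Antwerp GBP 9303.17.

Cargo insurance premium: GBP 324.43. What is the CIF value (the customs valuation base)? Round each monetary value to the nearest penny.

CIF = EXW price + pre-shipment costs + freight + insurance
CIF = 52570.21 + 1434.74 + 408.45 + 251.83 + 9303.17 + 324.43 = 64292.83

CIF value: GBP 64292.83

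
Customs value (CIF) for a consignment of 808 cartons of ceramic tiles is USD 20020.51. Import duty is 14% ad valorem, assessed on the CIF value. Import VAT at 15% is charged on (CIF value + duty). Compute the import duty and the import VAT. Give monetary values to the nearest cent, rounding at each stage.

Import duty: USD 2802.87; import VAT: USD 3423.51

Import duty = 20020.51 × 14% = 2802.87
VAT base = CIF + duty = 20020.51 + 2802.87 = 22823.38
Import VAT = 22823.38 × 15% = 3423.51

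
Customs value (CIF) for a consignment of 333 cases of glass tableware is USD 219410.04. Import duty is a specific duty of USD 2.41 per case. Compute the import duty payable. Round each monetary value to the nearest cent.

Import duty: USD 802.53

Import duty = 333 × 2.41 = 802.53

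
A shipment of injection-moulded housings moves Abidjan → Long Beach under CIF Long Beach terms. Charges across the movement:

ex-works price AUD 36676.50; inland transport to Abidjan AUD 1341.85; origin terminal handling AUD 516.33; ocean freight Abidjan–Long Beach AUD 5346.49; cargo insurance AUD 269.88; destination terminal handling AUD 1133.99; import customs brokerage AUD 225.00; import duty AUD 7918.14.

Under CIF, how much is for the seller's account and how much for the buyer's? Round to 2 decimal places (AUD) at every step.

CIF: the seller pays costs through ocean freight and marine insurance to the destination port.
Seller's account: goods 36676.50 + inland to port 1341.85 + origin terminal 516.33 + freight 5346.49 + insurance 269.88 = 44151.05
Buyer's account: destination terminal 1133.99 + brokerage 225.00 + duty 7918.14 = 9277.13

Seller: AUD 44151.05; buyer: AUD 9277.13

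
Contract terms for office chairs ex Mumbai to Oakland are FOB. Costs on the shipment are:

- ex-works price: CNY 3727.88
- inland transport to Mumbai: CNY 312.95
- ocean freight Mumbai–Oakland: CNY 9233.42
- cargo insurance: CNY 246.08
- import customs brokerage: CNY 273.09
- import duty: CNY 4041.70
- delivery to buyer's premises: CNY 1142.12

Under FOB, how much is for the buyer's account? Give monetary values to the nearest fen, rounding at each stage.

Buyer's account: CNY 14936.41

FOB: the seller bears costs until goods are on board at the origin port; the buyer bears freight, insurance and all costs thereafter.
Seller's account: goods 3727.88 + inland to port 312.95 = 4040.83
Buyer's account: freight 9233.42 + insurance 246.08 + brokerage 273.09 + duty 4041.70 + delivery 1142.12 = 14936.41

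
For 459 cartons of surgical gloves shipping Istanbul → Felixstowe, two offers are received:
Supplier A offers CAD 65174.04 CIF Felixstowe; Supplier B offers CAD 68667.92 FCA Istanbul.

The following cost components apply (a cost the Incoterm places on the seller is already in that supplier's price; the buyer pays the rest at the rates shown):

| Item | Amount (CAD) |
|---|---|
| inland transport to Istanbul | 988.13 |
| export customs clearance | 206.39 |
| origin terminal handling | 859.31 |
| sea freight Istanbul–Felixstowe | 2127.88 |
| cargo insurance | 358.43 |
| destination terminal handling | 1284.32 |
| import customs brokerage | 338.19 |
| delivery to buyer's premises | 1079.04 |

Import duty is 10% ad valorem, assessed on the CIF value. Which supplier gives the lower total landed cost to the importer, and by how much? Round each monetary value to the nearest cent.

Supplier A (CIF):
The CIF price already equals the CIF value: 65174.04
Import duty = 65174.04 × 10% = 6517.40
Buyer bears (A): 1284.32 + 338.19 + 1079.04 = 2701.55
Landed cost (A) = invoice 65174.04 + 2701.55 + duty 6517.40 = 74392.99
Supplier B (FCA):
CIF value = FCA price + origin terminal + freight + insurance = 68667.92 + 859.31 + 2127.88 + 358.43 = 72013.54
Import duty = 72013.54 × 10% = 7201.35
Buyer bears (B): 859.31 + 2127.88 + 358.43 + 1284.32 + 338.19 + 1079.04 = 6047.17
Landed cost (B) = invoice 68667.92 + 6047.17 + duty 7201.35 = 81916.44
Difference = |74392.99 − 81916.44| = 7523.45

Supplier A is cheaper by CAD 7523.45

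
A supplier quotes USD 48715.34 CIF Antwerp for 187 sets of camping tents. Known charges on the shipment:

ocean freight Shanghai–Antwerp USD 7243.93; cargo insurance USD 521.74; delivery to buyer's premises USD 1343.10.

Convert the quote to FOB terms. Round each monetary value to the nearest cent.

Not relevant to the conversion: delivery — on the buyer under both terms; not part of either seller's price.
From CIF to FOB, the seller no longer bears: freight, insurance.
FOB price = 48715.34 − 7243.93 − 521.74 = 40949.67

FOB price: USD 40949.67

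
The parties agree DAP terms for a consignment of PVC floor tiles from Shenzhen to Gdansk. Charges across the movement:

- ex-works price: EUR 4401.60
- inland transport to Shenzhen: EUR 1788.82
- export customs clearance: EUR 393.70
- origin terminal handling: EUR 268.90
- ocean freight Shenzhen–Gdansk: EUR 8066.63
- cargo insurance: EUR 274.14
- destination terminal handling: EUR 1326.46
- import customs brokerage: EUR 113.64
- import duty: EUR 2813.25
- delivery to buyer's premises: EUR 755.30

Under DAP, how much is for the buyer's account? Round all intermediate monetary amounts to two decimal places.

DAP: the seller bears all costs to the named destination except import duty and clearance.
Seller's account: goods 4401.60 + inland to port 1788.82 + export clearance 393.70 + origin terminal 268.90 + freight 8066.63 + insurance 274.14 + destination terminal 1326.46 + delivery 755.30 = 17275.55
Buyer's account: brokerage 113.64 + duty 2813.25 = 2926.89

Buyer's account: EUR 2926.89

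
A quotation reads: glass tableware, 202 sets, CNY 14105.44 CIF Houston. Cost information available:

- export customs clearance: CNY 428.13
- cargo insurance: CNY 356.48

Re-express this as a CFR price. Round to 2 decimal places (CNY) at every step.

CFR price: CNY 13748.96

Not relevant to the conversion: export clearance — on the seller under both CIF and CFR; already in the CIF price and stays in the CFR price.
From CIF to CFR, the seller no longer bears: insurance.
CFR price = 14105.44 − 356.48 = 13748.96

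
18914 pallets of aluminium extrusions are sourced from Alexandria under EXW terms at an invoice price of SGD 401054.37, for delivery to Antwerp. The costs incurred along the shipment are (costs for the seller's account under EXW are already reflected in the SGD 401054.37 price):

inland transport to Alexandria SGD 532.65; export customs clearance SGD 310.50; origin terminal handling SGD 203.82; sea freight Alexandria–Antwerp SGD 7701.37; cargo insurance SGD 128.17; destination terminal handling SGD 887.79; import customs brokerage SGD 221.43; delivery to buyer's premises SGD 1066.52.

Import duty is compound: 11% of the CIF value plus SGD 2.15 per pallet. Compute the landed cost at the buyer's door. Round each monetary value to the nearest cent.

EXW: the seller makes goods available at their premises; the buyer bears all onward costs.
CIF value = EXW price + inland to port + export clearance + origin terminal + freight + insurance = 401054.37 + 532.65 + 310.50 + 203.82 + 7701.37 + 128.17 = 409930.88
Ad valorem component: 409930.88 × 11% = 45092.40
Specific component: 18914 × 2.15 = 40665.10
Import duty = 45092.40 + 40665.10 = 85757.50
Buyer bears: inland to port 532.65 + export clearance 310.50 + origin terminal 203.82 + freight 7701.37 + insurance 128.17 + destination terminal 887.79 + brokerage 221.43 + delivery 1066.52 + duty 85757.50 = 96809.75
Landed cost = invoice 401054.37 + 96809.75 = 497864.12

Total landed cost: SGD 497864.12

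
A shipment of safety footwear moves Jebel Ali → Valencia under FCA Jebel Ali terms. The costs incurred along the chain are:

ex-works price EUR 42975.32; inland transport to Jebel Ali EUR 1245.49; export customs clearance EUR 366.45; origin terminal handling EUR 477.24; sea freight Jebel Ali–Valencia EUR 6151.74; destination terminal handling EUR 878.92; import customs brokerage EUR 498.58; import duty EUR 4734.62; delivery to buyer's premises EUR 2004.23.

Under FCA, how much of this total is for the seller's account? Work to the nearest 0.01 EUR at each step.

Seller's account: EUR 44587.26

FCA: the seller delivers export-cleared goods to the carrier; the buyer bears costs from that point.
Seller's account: goods 42975.32 + inland to port 1245.49 + export clearance 366.45 = 44587.26
Buyer's account: origin terminal 477.24 + freight 6151.74 + destination terminal 878.92 + brokerage 498.58 + duty 4734.62 + delivery 2004.23 = 14745.33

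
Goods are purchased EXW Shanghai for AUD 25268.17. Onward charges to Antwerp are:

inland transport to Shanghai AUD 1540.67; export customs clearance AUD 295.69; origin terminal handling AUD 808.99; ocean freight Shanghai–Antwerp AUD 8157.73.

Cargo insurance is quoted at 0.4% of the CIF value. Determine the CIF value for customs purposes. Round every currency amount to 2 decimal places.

CIF value: AUD 36216.11

Let C be the CIF value. C = EXW price + pre-shipment costs + freight + 0.4% × C
C − 0.4% × C = 25268.17 + 1540.67 + 295.69 + 808.99 + 8157.73
0.996 × C = 36071.25
C = 36071.25 / 0.996 = 36216.11
Insurance premium = 0.4% × 36216.11 = 144.86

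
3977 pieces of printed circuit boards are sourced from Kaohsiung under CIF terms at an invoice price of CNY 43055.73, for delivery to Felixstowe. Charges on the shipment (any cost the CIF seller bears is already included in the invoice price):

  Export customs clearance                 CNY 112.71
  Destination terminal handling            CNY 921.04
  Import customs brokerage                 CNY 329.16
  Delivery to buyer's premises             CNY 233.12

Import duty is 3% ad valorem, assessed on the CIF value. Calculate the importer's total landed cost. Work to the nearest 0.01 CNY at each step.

Total landed cost: CNY 45830.72

CIF: the seller pays costs through ocean freight and marine insurance to the destination port.
Already in the invoice (seller's account under CIF): export clearance — exclude.
The CIF price already equals the CIF value: 43055.73
Import duty = 43055.73 × 3% = 1291.67
Buyer bears: destination terminal 921.04 + brokerage 329.16 + delivery 233.12 + duty 1291.67 = 2774.99
Landed cost = invoice 43055.73 + 2774.99 = 45830.72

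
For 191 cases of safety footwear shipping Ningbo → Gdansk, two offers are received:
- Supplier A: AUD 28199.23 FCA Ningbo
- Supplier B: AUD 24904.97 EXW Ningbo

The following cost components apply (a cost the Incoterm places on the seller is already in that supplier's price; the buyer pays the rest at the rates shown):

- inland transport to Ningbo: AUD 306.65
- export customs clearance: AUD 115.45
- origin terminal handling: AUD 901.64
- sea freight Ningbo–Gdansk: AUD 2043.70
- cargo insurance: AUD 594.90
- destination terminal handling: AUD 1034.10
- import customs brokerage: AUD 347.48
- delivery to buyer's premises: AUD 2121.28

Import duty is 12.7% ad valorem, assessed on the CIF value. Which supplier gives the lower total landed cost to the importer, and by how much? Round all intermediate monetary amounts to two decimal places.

Supplier B is cheaper by AUD 3236.92

Supplier A (FCA):
CIF value = FCA price + origin terminal + freight + insurance = 28199.23 + 901.64 + 2043.70 + 594.90 = 31739.47
Import duty = 31739.47 × 12.7% = 4030.91
Buyer bears (A): 901.64 + 2043.70 + 594.90 + 1034.10 + 347.48 + 2121.28 = 7043.10
Landed cost (A) = invoice 28199.23 + 7043.10 + duty 4030.91 = 39273.24
Supplier B (EXW):
CIF value = EXW price + inland to port + export clearance + origin terminal + freight + insurance = 24904.97 + 306.65 + 115.45 + 901.64 + 2043.70 + 594.90 = 28867.31
Import duty = 28867.31 × 12.7% = 3666.15
Buyer bears (B): 306.65 + 115.45 + 901.64 + 2043.70 + 594.90 + 1034.10 + 347.48 + 2121.28 = 7465.20
Landed cost (B) = invoice 24904.97 + 7465.20 + duty 3666.15 = 36036.32
Difference = |39273.24 − 36036.32| = 3236.92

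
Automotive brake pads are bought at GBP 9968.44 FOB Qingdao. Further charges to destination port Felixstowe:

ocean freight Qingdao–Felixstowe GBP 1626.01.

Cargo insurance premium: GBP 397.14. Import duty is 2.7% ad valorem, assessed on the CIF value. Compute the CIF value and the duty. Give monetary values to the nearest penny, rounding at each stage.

CIF value: GBP 11991.59; import duty: GBP 323.77

CIF = FOB price + freight + insurance
CIF = 9968.44 + 1626.01 + 397.14 = 11991.59
Import duty = 11991.59 × 2.7% = 323.77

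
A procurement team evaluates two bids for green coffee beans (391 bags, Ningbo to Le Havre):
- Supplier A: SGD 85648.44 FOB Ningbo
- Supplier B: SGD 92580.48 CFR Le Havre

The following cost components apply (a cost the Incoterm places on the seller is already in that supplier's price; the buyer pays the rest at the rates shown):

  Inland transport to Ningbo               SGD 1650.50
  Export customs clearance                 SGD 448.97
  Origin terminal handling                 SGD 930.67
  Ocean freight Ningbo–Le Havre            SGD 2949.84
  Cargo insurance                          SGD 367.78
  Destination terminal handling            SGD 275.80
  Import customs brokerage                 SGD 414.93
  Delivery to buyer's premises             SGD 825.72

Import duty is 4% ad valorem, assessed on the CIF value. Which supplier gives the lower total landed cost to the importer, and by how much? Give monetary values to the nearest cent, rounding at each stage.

Supplier A is cheaper by SGD 4141.49

Supplier A (FOB):
CIF value = FOB price + freight + insurance = 85648.44 + 2949.84 + 367.78 = 88966.06
Import duty = 88966.06 × 4% = 3558.64
Buyer bears (A): 2949.84 + 367.78 + 275.80 + 414.93 + 825.72 = 4834.07
Landed cost (A) = invoice 85648.44 + 4834.07 + duty 3558.64 = 94041.15
Supplier B (CFR):
CIF value = CFR price + insurance = 92580.48 + 367.78 = 92948.26
Import duty = 92948.26 × 4% = 3717.93
Buyer bears (B): 367.78 + 275.80 + 414.93 + 825.72 = 1884.23
Landed cost (B) = invoice 92580.48 + 1884.23 + duty 3717.93 = 98182.64
Difference = |94041.15 − 98182.64| = 4141.49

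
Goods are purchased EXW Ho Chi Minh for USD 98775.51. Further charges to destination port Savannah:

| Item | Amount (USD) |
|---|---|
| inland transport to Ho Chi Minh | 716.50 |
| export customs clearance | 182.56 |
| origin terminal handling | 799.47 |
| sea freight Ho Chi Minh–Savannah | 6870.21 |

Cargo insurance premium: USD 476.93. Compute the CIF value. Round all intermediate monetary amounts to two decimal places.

CIF = EXW price + pre-shipment costs + freight + insurance
CIF = 98775.51 + 716.50 + 182.56 + 799.47 + 6870.21 + 476.93 = 107821.18

CIF value: USD 107821.18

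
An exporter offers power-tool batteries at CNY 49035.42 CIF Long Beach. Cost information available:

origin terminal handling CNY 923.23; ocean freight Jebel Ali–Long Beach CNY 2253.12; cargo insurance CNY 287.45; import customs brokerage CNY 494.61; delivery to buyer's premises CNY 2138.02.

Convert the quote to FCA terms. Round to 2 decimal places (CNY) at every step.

Not relevant to the conversion: brokerage, delivery — on the buyer under both terms; not part of either seller's price.
From CIF to FCA, the seller no longer bears: origin terminal, freight, insurance.
FCA price = 49035.42 − 923.23 − 2253.12 − 287.45 = 45571.62

FCA price: CNY 45571.62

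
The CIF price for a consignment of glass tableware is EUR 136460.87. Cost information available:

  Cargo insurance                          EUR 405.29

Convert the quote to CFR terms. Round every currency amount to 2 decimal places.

From CIF to CFR, the seller no longer bears: insurance.
CFR price = 136460.87 − 405.29 = 136055.58

CFR price: EUR 136055.58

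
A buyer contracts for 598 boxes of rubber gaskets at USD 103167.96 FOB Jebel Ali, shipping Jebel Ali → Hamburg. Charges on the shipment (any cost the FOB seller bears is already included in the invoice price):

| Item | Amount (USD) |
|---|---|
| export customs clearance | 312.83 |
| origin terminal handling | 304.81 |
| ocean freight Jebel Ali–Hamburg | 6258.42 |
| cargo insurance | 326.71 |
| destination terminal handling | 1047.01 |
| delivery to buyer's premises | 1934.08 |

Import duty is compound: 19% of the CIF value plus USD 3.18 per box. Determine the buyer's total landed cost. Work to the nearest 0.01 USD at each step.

Total landed cost: USD 135488.91

FOB: the seller bears costs until goods are on board at the origin port; the buyer bears freight, insurance and all costs thereafter.
Already in the invoice (seller's account under FOB): export clearance, origin terminal — exclude.
CIF value = FOB price + freight + insurance = 103167.96 + 6258.42 + 326.71 = 109753.09
Ad valorem component: 109753.09 × 19% = 20853.09
Specific component: 598 × 3.18 = 1901.64
Import duty = 20853.09 + 1901.64 = 22754.73
Buyer bears: freight 6258.42 + insurance 326.71 + destination terminal 1047.01 + delivery 1934.08 + duty 22754.73 = 32320.95
Landed cost = invoice 103167.96 + 32320.95 = 135488.91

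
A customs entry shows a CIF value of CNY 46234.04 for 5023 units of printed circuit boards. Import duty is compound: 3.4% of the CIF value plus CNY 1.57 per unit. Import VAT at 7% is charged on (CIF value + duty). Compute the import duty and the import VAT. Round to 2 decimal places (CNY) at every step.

Import duty: CNY 9458.07; import VAT: CNY 3898.45

Ad valorem component: 46234.04 × 3.4% = 1571.96
Specific component: 5023 × 1.57 = 7886.11
Import duty = 1571.96 + 7886.11 = 9458.07
VAT base = CIF + duty = 46234.04 + 9458.07 = 55692.11
Import VAT = 55692.11 × 7% = 3898.45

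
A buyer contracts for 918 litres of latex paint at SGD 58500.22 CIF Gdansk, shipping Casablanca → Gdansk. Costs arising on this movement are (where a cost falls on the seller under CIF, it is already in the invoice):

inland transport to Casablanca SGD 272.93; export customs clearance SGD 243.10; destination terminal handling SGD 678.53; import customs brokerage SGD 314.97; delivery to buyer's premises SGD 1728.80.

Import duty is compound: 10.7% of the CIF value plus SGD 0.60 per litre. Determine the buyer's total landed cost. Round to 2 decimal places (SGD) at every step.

Total landed cost: SGD 68032.84

CIF: the seller pays costs through ocean freight and marine insurance to the destination port.
Already in the invoice (seller's account under CIF): inland to port, export clearance — exclude.
The CIF price already equals the CIF value: 58500.22
Ad valorem component: 58500.22 × 10.7% = 6259.52
Specific component: 918 × 0.60 = 550.80
Import duty = 6259.52 + 550.80 = 6810.32
Buyer bears: destination terminal 678.53 + brokerage 314.97 + delivery 1728.80 + duty 6810.32 = 9532.62
Landed cost = invoice 58500.22 + 9532.62 = 68032.84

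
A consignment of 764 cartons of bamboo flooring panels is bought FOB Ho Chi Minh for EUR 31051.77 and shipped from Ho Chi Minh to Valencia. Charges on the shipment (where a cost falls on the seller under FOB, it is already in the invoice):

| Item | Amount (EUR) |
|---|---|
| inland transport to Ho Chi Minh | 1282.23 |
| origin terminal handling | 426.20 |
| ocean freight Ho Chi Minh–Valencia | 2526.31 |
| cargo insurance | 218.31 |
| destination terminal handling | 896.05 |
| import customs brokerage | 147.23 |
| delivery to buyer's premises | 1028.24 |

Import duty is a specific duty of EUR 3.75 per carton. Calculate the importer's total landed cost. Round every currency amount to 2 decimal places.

Total landed cost: EUR 38732.91

FOB: the seller bears costs until goods are on board at the origin port; the buyer bears freight, insurance and all costs thereafter.
Already in the invoice (seller's account under FOB): inland to port, origin terminal — exclude.
CIF value = FOB price + freight + insurance = 31051.77 + 2526.31 + 218.31 = 33796.39
Import duty = 764 × 3.75 = 2865.00
Buyer bears: freight 2526.31 + insurance 218.31 + destination terminal 896.05 + brokerage 147.23 + delivery 1028.24 + duty 2865.00 = 7681.14
Landed cost = invoice 31051.77 + 7681.14 = 38732.91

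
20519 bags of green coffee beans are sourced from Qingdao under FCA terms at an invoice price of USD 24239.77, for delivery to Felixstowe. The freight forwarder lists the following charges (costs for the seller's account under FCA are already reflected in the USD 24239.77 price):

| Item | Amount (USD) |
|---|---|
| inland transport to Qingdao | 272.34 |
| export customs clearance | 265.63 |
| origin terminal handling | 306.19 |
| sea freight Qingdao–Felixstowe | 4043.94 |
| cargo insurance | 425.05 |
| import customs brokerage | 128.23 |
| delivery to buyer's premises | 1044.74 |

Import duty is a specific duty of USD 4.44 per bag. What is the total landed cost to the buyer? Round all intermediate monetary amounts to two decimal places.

Total landed cost: USD 121292.28

FCA: the seller delivers export-cleared goods to the carrier; the buyer bears costs from that point.
Already in the invoice (seller's account under FCA): inland to port, export clearance — exclude.
CIF value = FCA price + origin terminal + freight + insurance = 24239.77 + 306.19 + 4043.94 + 425.05 = 29014.95
Import duty = 20519 × 4.44 = 91104.36
Buyer bears: origin terminal 306.19 + freight 4043.94 + insurance 425.05 + brokerage 128.23 + delivery 1044.74 + duty 91104.36 = 97052.51
Landed cost = invoice 24239.77 + 97052.51 = 121292.28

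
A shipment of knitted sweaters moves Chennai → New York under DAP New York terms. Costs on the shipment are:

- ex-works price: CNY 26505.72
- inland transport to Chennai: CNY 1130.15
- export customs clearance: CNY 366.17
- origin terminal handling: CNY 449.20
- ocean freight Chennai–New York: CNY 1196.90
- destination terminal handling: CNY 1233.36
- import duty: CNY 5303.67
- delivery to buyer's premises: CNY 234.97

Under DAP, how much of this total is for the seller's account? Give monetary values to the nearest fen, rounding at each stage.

Seller's account: CNY 31116.47

DAP: the seller bears all costs to the named destination except import duty and clearance.
Seller's account: goods 26505.72 + inland to port 1130.15 + export clearance 366.17 + origin terminal 449.20 + freight 1196.90 + destination terminal 1233.36 + delivery 234.97 = 31116.47
Buyer's account: duty 5303.67 = 5303.67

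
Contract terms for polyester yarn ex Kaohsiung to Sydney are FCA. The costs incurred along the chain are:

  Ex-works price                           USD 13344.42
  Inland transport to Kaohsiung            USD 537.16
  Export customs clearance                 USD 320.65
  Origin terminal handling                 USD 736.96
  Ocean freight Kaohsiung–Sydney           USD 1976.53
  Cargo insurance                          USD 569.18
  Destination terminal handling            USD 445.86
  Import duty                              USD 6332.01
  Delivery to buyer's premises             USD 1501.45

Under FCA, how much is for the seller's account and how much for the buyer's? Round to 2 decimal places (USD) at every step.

FCA: the seller delivers export-cleared goods to the carrier; the buyer bears costs from that point.
Seller's account: goods 13344.42 + inland to port 537.16 + export clearance 320.65 = 14202.23
Buyer's account: origin terminal 736.96 + freight 1976.53 + insurance 569.18 + destination terminal 445.86 + duty 6332.01 + delivery 1501.45 = 11561.99

Seller: USD 14202.23; buyer: USD 11561.99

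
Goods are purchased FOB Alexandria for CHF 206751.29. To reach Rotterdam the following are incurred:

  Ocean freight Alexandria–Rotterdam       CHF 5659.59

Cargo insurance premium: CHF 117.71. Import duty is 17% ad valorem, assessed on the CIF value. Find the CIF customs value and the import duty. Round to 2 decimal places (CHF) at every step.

CIF value: CHF 212528.59; import duty: CHF 36129.86

CIF = FOB price + freight + insurance
CIF = 206751.29 + 5659.59 + 117.71 = 212528.59
Import duty = 212528.59 × 17% = 36129.86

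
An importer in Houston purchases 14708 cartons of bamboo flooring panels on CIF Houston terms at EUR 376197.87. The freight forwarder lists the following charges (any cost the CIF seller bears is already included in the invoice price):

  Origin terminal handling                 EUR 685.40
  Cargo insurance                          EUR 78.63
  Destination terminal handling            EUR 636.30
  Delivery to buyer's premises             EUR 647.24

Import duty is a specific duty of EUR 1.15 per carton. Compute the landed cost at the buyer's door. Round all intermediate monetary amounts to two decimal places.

Total landed cost: EUR 394395.61

CIF: the seller pays costs through ocean freight and marine insurance to the destination port.
Already in the invoice (seller's account under CIF): origin terminal, insurance — exclude.
The CIF price already equals the CIF value: 376197.87
Import duty = 14708 × 1.15 = 16914.20
Buyer bears: destination terminal 636.30 + delivery 647.24 + duty 16914.20 = 18197.74
Landed cost = invoice 376197.87 + 18197.74 = 394395.61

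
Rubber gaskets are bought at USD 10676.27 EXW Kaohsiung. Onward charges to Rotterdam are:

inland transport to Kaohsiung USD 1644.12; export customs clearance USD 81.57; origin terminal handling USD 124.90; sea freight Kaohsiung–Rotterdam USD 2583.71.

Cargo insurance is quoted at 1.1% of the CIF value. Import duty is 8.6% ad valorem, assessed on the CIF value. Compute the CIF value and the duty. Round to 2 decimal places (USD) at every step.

Let C be the CIF value. C = EXW price + pre-shipment costs + freight + 1.1% × C
C − 1.1% × C = 10676.27 + 1644.12 + 81.57 + 124.90 + 2583.71
0.989 × C = 15110.57
C = 15110.57 / 0.989 = 15278.63
Insurance premium = 1.1% × 15278.63 = 168.06
Import duty = 15278.63 × 8.6% = 1313.96

CIF value: USD 15278.63; import duty: USD 1313.96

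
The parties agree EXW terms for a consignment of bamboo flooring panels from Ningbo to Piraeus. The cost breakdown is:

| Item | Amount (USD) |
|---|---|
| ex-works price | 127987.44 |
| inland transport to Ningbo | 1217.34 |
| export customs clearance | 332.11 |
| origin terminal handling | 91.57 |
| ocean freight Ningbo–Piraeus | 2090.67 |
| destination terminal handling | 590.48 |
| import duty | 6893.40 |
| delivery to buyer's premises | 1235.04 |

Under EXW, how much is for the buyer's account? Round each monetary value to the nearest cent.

Buyer's account: USD 12450.61

EXW: the seller makes goods available at their premises; the buyer bears all onward costs.
Seller's account: goods 127987.44 = 127987.44
Buyer's account: inland to port 1217.34 + export clearance 332.11 + origin terminal 91.57 + freight 2090.67 + destination terminal 590.48 + duty 6893.40 + delivery 1235.04 = 12450.61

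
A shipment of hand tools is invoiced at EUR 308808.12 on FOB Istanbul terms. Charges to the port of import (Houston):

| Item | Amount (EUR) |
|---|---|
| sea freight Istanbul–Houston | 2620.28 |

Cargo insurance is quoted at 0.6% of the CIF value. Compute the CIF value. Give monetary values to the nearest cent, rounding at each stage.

Let C be the CIF value. C = FOB price + freight + 0.6% × C
C − 0.6% × C = 308808.12 + 2620.28
0.994 × C = 311428.40
C = 311428.40 / 0.994 = 313308.25
Insurance premium = 0.6% × 313308.25 = 1879.85

CIF value: EUR 313308.25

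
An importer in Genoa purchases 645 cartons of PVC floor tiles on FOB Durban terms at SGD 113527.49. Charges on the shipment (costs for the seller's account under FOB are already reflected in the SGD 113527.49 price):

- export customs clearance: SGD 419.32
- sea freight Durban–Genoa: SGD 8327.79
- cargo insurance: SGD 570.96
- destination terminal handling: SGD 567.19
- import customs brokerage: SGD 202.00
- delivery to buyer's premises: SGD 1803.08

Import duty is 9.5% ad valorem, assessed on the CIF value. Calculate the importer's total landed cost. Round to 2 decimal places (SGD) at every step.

Total landed cost: SGD 136629.00

FOB: the seller bears costs until goods are on board at the origin port; the buyer bears freight, insurance and all costs thereafter.
Already in the invoice (seller's account under FOB): export clearance — exclude.
CIF value = FOB price + freight + insurance = 113527.49 + 8327.79 + 570.96 = 122426.24
Import duty = 122426.24 × 9.5% = 11630.49
Buyer bears: freight 8327.79 + insurance 570.96 + destination terminal 567.19 + brokerage 202.00 + delivery 1803.08 + duty 11630.49 = 23101.51
Landed cost = invoice 113527.49 + 23101.51 = 136629.00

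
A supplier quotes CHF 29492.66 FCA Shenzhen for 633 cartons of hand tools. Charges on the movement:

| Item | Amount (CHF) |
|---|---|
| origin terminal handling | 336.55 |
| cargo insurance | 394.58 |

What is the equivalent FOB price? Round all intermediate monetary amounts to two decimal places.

Not relevant to the conversion: insurance — on the buyer under both terms; not part of either seller's price.
From FCA to FOB, the seller additionally bears: origin terminal.
FOB price = 29492.66 + 336.55 = 29829.21

FOB price: CHF 29829.21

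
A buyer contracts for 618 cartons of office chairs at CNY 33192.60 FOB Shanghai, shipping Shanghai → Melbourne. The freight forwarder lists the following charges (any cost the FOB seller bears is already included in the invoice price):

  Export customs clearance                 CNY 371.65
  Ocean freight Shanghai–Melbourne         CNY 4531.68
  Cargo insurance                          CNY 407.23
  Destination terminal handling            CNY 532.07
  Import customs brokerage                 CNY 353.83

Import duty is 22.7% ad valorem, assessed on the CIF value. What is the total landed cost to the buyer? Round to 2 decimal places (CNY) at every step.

FOB: the seller bears costs until goods are on board at the origin port; the buyer bears freight, insurance and all costs thereafter.
Already in the invoice (seller's account under FOB): export clearance — exclude.
CIF value = FOB price + freight + insurance = 33192.60 + 4531.68 + 407.23 = 38131.51
Import duty = 38131.51 × 22.7% = 8655.85
Buyer bears: freight 4531.68 + insurance 407.23 + destination terminal 532.07 + brokerage 353.83 + duty 8655.85 = 14480.66
Landed cost = invoice 33192.60 + 14480.66 = 47673.26

Total landed cost: CNY 47673.26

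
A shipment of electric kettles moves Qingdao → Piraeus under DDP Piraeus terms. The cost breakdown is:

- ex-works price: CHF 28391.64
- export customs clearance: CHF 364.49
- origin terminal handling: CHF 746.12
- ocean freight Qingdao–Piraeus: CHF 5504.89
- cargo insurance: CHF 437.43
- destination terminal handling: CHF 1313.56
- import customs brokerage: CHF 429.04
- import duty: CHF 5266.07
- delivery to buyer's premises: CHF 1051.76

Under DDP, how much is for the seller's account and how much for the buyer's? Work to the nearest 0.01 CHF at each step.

Seller: CHF 43505.00; buyer: CHF 0.00

DDP: the seller bears all costs including import duty.
Seller's account: goods 28391.64 + export clearance 364.49 + origin terminal 746.12 + freight 5504.89 + insurance 437.43 + destination terminal 1313.56 + brokerage 429.04 + duty 5266.07 + delivery 1051.76 = 43505.00
Buyer's account: 0.00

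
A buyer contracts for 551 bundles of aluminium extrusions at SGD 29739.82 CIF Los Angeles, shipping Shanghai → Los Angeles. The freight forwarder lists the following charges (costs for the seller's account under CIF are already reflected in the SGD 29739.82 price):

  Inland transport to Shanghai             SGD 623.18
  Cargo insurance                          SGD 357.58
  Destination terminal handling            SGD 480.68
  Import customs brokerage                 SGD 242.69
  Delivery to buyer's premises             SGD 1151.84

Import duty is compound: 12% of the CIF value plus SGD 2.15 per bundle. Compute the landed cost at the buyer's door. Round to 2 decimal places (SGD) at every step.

CIF: the seller pays costs through ocean freight and marine insurance to the destination port.
Already in the invoice (seller's account under CIF): inland to port, insurance — exclude.
The CIF price already equals the CIF value: 29739.82
Ad valorem component: 29739.82 × 12% = 3568.78
Specific component: 551 × 2.15 = 1184.65
Import duty = 3568.78 + 1184.65 = 4753.43
Buyer bears: destination terminal 480.68 + brokerage 242.69 + delivery 1151.84 + duty 4753.43 = 6628.64
Landed cost = invoice 29739.82 + 6628.64 = 36368.46

Total landed cost: SGD 36368.46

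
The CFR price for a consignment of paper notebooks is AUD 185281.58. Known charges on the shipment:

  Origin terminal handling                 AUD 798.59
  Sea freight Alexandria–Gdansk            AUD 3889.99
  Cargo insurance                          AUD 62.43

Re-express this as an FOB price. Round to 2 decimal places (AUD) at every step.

FOB price: AUD 181391.59

Not relevant to the conversion: origin terminal — on the seller under both CFR and FOB; already in the CFR price and stays in the FOB price. insurance — on the buyer under both terms; not part of either seller's price.
From CFR to FOB, the seller no longer bears: freight.
FOB price = 185281.58 − 3889.99 = 181391.59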